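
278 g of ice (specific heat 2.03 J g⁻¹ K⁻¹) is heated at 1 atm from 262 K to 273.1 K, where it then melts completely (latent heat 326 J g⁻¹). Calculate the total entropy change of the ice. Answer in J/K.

Warming step: ΔS₁ = m c ln(T_tr/T_i) = 278 × 2.03 × ln(273.1/262) = 23.42 J/K.
Phase change: ΔS₂ = +mL/T_tr = 278 × 326 / 273.1 = 331.8 J/K.
ΔS_total = (23.42) + (331.8) = 355 J/K.

ΔS = 355 J/K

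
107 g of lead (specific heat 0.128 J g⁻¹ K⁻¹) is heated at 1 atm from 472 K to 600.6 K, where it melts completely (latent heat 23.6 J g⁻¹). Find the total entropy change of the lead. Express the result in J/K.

ΔS = 7.5 J/K

Warming step: ΔS₁ = m c ln(T_tr/T_i) = 107 × 0.128 × ln(600.6/472) = 3.3 J/K.
Phase change: ΔS₂ = +mL/T_tr = 107 × 23.6 / 600.6 = 4.204 J/K.
ΔS_total = (3.3) + (4.204) = 7.5 J/K.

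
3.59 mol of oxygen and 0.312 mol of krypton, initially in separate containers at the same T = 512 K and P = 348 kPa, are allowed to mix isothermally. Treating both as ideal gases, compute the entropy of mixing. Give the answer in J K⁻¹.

Mole fractions: x_A = 3.59/3.9 = 0.92, x_B = 0.08.
ΔS_mix = −R(n_A ln x_A + n_B ln x_B) = −8.314 × (3.59 ln 0.92 + 0.312 ln 0.08) = 9.04 J/K.

ΔS_mix = 9.04 J/K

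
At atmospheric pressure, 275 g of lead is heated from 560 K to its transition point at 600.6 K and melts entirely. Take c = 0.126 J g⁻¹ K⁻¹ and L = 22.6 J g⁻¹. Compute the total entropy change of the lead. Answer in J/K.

ΔS = 12.8 J/K

Warming step: ΔS₁ = m c ln(T_tr/T_i) = 275 × 0.126 × ln(600.6/560) = 2.425 J/K.
Phase change: ΔS₂ = +mL/T_tr = 275 × 22.6 / 600.6 = 10.35 J/K.
ΔS_total = (2.425) + (10.35) = 12.8 J/K.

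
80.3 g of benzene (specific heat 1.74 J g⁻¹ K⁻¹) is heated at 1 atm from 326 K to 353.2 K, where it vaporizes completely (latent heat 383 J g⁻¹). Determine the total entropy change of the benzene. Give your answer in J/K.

ΔS = 98.3 J/K

Warming step: ΔS₁ = m c ln(T_tr/T_i) = 80.3 × 1.74 × ln(353.2/326) = 11.2 J/K.
Phase change: ΔS₂ = +mL/T_tr = 80.3 × 383 / 353.2 = 87.08 J/K.
ΔS_total = (11.2) + (87.08) = 98.3 J/K.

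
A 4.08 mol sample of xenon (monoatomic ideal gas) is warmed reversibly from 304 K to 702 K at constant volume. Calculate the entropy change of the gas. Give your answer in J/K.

ΔS = 42.6 J/K

At constant volume, ΔS = nC_V ln(T₂/T₁) with C_V = 3R/2 = 12.47 J mol⁻¹ K⁻¹.
ΔS = 4.08 × 12.47 × ln(702/304) = 42.6 J/K.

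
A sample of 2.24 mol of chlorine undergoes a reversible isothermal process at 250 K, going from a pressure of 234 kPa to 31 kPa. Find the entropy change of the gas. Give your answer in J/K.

ΔS_gas = 37.6 J/K

For an isothermal ideal gas ΔS_gas = nR ln(P₁/P₂) = 2.24 × 8.314 × ln(234/31) = 37.6 J/K.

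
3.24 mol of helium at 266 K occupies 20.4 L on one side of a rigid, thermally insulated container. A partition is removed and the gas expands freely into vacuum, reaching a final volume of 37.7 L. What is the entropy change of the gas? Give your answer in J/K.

No heat is exchanged and no work is done, so the ideal-gas temperature stays constant.
Entropy is a state function; using a reversible isothermal path, ΔS_gas = nR ln(V₂/V₁) = 3.24 × 8.314 × ln(37.7/20.4) = 16.5 J/K.

ΔS_gas = 16.5 J/K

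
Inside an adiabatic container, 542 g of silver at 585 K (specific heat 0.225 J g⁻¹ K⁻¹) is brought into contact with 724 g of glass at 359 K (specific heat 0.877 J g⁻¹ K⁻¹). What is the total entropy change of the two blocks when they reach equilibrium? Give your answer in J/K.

ΔS_total = 13.6 J/K

Energy balance: T_f = (m₁c₁T₁ + m₂c₂T₂)/(m₁c₁ + m₂c₂) = 395.41 K.
ΔS₁ = m₁c₁ ln(T_f/T₁) = 121.95 × ln(395.41/585) = -47.77 J/K.
ΔS₂ = m₂c₂ ln(T_f/T₂) = 634.948 × ln(395.41/359) = 61.34 J/K.
ΔS_total = -47.77 + 61.34 = 13.6 J/K.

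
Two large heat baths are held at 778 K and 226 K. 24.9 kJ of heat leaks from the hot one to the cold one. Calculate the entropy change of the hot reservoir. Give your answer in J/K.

ΔS_hot = -32 J/K

The hot reservoir loses heat Q, so ΔS_hot = −Q/T_H = −24900/778 = -32 J/K.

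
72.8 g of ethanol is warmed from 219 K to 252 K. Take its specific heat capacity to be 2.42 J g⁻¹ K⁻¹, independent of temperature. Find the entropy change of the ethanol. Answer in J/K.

ΔS = ∫dQ_rev/T = m c ln(T₂/T₁) = 72.8 × 2.42 × ln(252/219) = 24.7 J/K.

ΔS = 24.7 J/K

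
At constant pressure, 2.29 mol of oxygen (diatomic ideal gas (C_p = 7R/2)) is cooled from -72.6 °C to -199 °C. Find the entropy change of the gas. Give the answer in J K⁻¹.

ΔS = -66.3 J/K

In kelvin: T₁ = 200.55 K, T₂ = 74.15 K. At constant pressure, ΔS = nC_p ln(T₂/T₁) with C_p = 7R/2 = 29.1 J mol⁻¹ K⁻¹.
ΔS = 2.29 × 29.1 × ln(74.15/200.55) = -66.3 J/K.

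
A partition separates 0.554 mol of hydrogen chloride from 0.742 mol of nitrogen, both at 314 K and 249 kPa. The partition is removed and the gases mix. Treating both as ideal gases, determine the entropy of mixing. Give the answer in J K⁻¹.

Mole fractions: x_A = 0.554/1.3 = 0.427, x_B = 0.573.
ΔS_mix = −R(n_A ln x_A + n_B ln x_B) = −8.314 × (0.554 ln 0.427 + 0.742 ln 0.573) = 7.35 J/K.

ΔS_mix = 7.35 J/K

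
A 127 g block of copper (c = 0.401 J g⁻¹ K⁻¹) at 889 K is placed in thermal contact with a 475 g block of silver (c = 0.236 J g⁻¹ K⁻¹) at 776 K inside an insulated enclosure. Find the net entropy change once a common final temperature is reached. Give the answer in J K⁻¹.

ΔS_total = 0.329 J/K

Energy balance: T_f = (m₁c₁T₁ + m₂c₂T₂)/(m₁c₁ + m₂c₂) = 811.3 K.
ΔS₁ = m₁c₁ ln(T_f/T₁) = 50.927 × ln(811.3/889) = -4.658 J/K.
ΔS₂ = m₂c₂ ln(T_f/T₂) = 112.1 × ln(811.3/776) = 4.987 J/K.
ΔS_total = -4.658 + 4.987 = 0.329 J/K.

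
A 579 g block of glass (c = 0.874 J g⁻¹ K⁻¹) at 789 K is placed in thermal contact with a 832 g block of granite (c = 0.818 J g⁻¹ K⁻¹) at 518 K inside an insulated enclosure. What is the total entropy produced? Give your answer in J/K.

ΔS_total = 26 J/K

Energy balance: T_f = (m₁c₁T₁ + m₂c₂T₂)/(m₁c₁ + m₂c₂) = 633.57 K.
ΔS₁ = m₁c₁ ln(T_f/T₁) = 506.046 × ln(633.57/789) = -111.02 J/K.
ΔS₂ = m₂c₂ ln(T_f/T₂) = 680.576 × ln(633.57/518) = 137.07 J/K.
ΔS_total = -111.02 + 137.07 = 26 J/K.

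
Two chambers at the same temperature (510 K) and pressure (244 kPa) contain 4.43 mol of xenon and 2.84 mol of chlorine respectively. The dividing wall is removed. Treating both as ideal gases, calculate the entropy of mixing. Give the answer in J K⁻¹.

Mole fractions: x_A = 4.43/7.27 = 0.609, x_B = 0.391.
ΔS_mix = −R(n_A ln x_A + n_B ln x_B) = −8.314 × (4.43 ln 0.609 + 2.84 ln 0.391) = 40.4 J/K.

ΔS_mix = 40.4 J/K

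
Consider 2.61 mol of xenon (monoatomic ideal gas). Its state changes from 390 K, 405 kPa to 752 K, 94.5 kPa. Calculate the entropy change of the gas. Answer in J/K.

ΔS = 67.2 J/K

ΔS = nC_p ln(T₂/T₁) − nR ln(P₂/P₁), with C_p = 5R/2 = 20.79 J mol⁻¹ K⁻¹ for a monoatomic ideal gas.
ΔS = 2.61 × [20.79 × ln(752/390) − 8.314 × ln(94.5/405)] = 67.2 J/K.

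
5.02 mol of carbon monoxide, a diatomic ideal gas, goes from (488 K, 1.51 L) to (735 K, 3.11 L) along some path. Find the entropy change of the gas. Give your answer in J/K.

ΔS = 72.9 J/K

Entropy is a state function: ΔS = nC_V ln(T₂/T₁) + nR ln(V₂/V₁), with C_V = 5R/2 = 20.79 J mol⁻¹ K⁻¹ for a diatomic ideal gas.
ΔS = 5.02 × [20.79 × ln(735/488) + 8.314 × ln(3.11/1.51)] = 72.9 J/K.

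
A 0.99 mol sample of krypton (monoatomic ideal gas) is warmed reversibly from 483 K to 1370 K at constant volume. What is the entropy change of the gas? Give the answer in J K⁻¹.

At constant volume, ΔS = nC_V ln(T₂/T₁) with C_V = 3R/2 = 12.47 J mol⁻¹ K⁻¹.
ΔS = 0.99 × 12.47 × ln(1370/483) = 12.9 J/K.

ΔS = 12.9 J/K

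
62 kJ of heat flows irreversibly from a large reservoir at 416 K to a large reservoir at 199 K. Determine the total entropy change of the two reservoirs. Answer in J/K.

ΔS_total = 163 J/K

ΔS_hot = −Q/T_H = −62000/416 = -149 J/K and ΔS_cold = +Q/T_C = 62000/199 = 311.6 J/K.
ΔS_total = -149 + 311.6 = 163 J/K, positive as the second law requires.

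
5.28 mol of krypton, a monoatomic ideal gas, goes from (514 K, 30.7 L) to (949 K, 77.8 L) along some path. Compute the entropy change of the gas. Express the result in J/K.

Entropy is a state function: ΔS = nC_V ln(T₂/T₁) + nR ln(V₂/V₁), with C_V = 3R/2 = 12.47 J mol⁻¹ K⁻¹ for a monoatomic ideal gas.
ΔS = 5.28 × [12.47 × ln(949/514) + 8.314 × ln(77.8/30.7)] = 81.2 J/K.

ΔS = 81.2 J/K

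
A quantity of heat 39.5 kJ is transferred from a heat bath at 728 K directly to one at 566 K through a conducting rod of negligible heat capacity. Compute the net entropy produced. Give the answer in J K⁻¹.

ΔS_hot = −Q/T_H = −39500/728 = -54.26 J/K and ΔS_cold = +Q/T_C = 39500/566 = 69.79 J/K.
ΔS_total = -54.26 + 69.79 = 15.5 J/K, positive as the second law requires.

ΔS_total = 15.5 J/K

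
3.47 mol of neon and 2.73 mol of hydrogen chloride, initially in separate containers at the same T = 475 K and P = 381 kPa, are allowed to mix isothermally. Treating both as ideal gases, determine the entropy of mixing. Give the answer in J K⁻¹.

Mole fractions: x_A = 3.47/6.2 = 0.56, x_B = 0.44.
ΔS_mix = −R(n_A ln x_A + n_B ln x_B) = −8.314 × (3.47 ln 0.56 + 2.73 ln 0.44) = 35.4 J/K.

ΔS_mix = 35.4 J/K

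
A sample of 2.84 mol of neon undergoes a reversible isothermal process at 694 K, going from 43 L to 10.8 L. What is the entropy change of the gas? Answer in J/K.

ΔS_gas = -32.6 J/K

For an isothermal ideal gas ΔS_gas = nR ln(V₂/V₁) = 2.84 × 8.314 × ln(10.8/43) = -32.6 J/K.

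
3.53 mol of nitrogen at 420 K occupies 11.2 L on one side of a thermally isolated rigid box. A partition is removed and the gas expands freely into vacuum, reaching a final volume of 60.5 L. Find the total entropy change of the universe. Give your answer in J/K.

For an ideal gas in free expansion Q = 0 and W = 0, so T is unchanged.
Entropy is a state function; using a reversible isothermal path, ΔS_gas = nR ln(V₂/V₁) = 3.53 × 8.314 × ln(60.5/11.2) = 49.5 J/K.
The insulated surroundings exchange no heat, so ΔS_surr = 0 and ΔS_universe = ΔS_gas.

ΔS_universe = 49.5 J/K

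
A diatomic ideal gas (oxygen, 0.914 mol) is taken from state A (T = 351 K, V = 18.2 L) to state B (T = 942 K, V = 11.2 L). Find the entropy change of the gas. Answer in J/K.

ΔS = 15.1 J/K

Entropy is a state function: ΔS = nC_V ln(T₂/T₁) + nR ln(V₂/V₁), with C_V = 5R/2 = 20.79 J mol⁻¹ K⁻¹ for a diatomic ideal gas.
ΔS = 0.914 × [20.79 × ln(942/351) + 8.314 × ln(11.2/18.2)] = 15.1 J/K.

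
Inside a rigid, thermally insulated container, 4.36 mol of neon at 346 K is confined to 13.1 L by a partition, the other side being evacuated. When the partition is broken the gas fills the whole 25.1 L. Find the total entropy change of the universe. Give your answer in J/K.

ΔS_universe = 23.6 J/K

No heat is exchanged and no work is done, so the ideal-gas temperature stays constant.
Entropy is a state function; using a reversible isothermal path, ΔS_gas = nR ln(V₂/V₁) = 4.36 × 8.314 × ln(25.1/13.1) = 23.6 J/K.
The insulated surroundings exchange no heat, so ΔS_surr = 0 and ΔS_universe = ΔS_gas.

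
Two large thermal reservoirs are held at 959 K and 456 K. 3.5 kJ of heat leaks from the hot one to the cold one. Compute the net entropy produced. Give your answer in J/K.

ΔS_total = 4.03 J/K

ΔS_hot = −Q/T_H = −3500/959 = -3.65 J/K and ΔS_cold = +Q/T_C = 3500/456 = 7.675 J/K.
ΔS_total = -3.65 + 7.675 = 4.03 J/K, positive as the second law requires.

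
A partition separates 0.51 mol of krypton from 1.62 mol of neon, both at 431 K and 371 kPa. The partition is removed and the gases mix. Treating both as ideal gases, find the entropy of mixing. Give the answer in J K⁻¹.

Mole fractions: x_A = 0.51/2.13 = 0.239, x_B = 0.761.
ΔS_mix = −R(n_A ln x_A + n_B ln x_B) = −8.314 × (0.51 ln 0.239 + 1.62 ln 0.761) = 9.75 J/K.

ΔS_mix = 9.75 J/K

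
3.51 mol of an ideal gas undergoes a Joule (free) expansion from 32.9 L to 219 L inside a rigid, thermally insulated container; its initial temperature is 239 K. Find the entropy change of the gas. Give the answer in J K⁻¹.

For an ideal gas in free expansion Q = 0 and W = 0, so T is unchanged.
Entropy is a state function; using a reversible isothermal path, ΔS_gas = nR ln(V₂/V₁) = 3.51 × 8.314 × ln(219/32.9) = 55.3 J/K.

ΔS_gas = 55.3 J/K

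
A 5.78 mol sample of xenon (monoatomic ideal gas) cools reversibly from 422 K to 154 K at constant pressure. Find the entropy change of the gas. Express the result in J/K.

At constant pressure, ΔS = nC_p ln(T₂/T₁) with C_p = 5R/2 = 20.79 J mol⁻¹ K⁻¹.
ΔS = 5.78 × 20.79 × ln(154/422) = -121 J/K.

ΔS = -121 J/K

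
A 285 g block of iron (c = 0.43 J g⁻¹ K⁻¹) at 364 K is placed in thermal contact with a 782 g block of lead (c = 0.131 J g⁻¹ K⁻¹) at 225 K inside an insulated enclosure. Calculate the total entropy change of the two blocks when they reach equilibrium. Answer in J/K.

Energy balance: T_f = (m₁c₁T₁ + m₂c₂T₂)/(m₁c₁ + m₂c₂) = 300.71 K.
ΔS₁ = m₁c₁ ln(T_f/T₁) = 122.55 × ln(300.71/364) = -23.407 J/K.
ΔS₂ = m₂c₂ ln(T_f/T₂) = 102.442 × ln(300.71/225) = 29.713 J/K.
ΔS_total = -23.407 + 29.713 = 6.31 J/K.

ΔS_total = 6.31 J/K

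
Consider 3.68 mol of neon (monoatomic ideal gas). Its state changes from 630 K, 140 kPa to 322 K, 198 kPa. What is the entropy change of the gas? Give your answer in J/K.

ΔS = -61.9 J/K

ΔS = nC_p ln(T₂/T₁) − nR ln(P₂/P₁), with C_p = 5R/2 = 20.79 J mol⁻¹ K⁻¹ for a monoatomic ideal gas.
ΔS = 3.68 × [20.79 × ln(322/630) − 8.314 × ln(198/140)] = -61.9 J/K.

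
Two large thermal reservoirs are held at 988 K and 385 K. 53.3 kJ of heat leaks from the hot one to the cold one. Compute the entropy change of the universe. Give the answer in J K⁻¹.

ΔS_total = 84.5 J/K

ΔS_hot = −Q/T_H = −53300/988 = -53.95 J/K and ΔS_cold = +Q/T_C = 53300/385 = 138.4 J/K.
ΔS_total = -53.95 + 138.4 = 84.5 J/K, positive as the second law requires.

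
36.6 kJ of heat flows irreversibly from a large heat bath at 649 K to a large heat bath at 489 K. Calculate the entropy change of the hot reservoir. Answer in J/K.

ΔS_hot = -56.4 J/K

The hot reservoir loses heat Q, so ΔS_hot = −Q/T_H = −36600/649 = -56.4 J/K.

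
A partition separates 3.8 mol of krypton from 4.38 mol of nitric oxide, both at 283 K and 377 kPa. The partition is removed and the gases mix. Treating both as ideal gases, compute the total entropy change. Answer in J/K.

Mole fractions: x_A = 3.8/8.18 = 0.465, x_B = 0.535.
ΔS_mix = −R(n_A ln x_A + n_B ln x_B) = −8.314 × (3.8 ln 0.465 + 4.38 ln 0.535) = 47 J/K.

ΔS_mix = 47 J/K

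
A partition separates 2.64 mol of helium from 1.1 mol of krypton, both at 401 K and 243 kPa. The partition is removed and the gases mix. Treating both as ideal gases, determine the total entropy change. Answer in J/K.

Mole fractions: x_A = 2.64/3.74 = 0.706, x_B = 0.294.
ΔS_mix = −R(n_A ln x_A + n_B ln x_B) = −8.314 × (2.64 ln 0.706 + 1.1 ln 0.294) = 18.8 J/K.

ΔS_mix = 18.8 J/K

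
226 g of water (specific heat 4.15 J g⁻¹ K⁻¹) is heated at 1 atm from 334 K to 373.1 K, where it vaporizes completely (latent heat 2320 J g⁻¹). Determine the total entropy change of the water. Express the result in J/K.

ΔS = 1510 J/K

Warming step: ΔS₁ = m c ln(T_tr/T_i) = 226 × 4.15 × ln(373.1/334) = 103.8 J/K.
Phase change: ΔS₂ = +mL/T_tr = 226 × 2320 / 373.1 = 1405 J/K.
ΔS_total = (103.8) + (1405) = 1510 J/K.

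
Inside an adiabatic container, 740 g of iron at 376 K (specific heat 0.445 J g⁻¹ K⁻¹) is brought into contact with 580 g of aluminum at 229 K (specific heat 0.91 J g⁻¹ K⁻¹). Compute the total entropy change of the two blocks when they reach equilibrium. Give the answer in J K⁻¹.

Energy balance: T_f = (m₁c₁T₁ + m₂c₂T₂)/(m₁c₁ + m₂c₂) = 285.48 K.
ΔS₁ = m₁c₁ ln(T_f/T₁) = 329.3 × ln(285.48/376) = -90.697 J/K.
ΔS₂ = m₂c₂ ln(T_f/T₂) = 527.8 × ln(285.48/229) = 116.35 J/K.
ΔS_total = -90.697 + 116.35 = 25.7 J/K.

ΔS_total = 25.7 J/K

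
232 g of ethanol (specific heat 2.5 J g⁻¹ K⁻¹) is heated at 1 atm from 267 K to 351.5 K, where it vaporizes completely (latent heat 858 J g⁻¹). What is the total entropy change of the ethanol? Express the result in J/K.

ΔS = 726 J/K

Warming step: ΔS₁ = m c ln(T_tr/T_i) = 232 × 2.5 × ln(351.5/267) = 159.5 J/K.
Phase change: ΔS₂ = +mL/T_tr = 232 × 858 / 351.5 = 566.3 J/K.
ΔS_total = (159.5) + (566.3) = 726 J/K.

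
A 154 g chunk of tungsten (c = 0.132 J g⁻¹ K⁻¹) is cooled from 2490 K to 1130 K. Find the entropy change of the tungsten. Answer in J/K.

ΔS = ∫dQ_rev/T = m c ln(T₂/T₁) = 154 × 0.132 × ln(1130/2490) = -16.1 J/K.

ΔS = -16.1 J/K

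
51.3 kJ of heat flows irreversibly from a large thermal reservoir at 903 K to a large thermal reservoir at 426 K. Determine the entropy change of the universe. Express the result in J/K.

ΔS_hot = −Q/T_H = −51300/903 = -56.81 J/K and ΔS_cold = +Q/T_C = 51300/426 = 120.4 J/K.
ΔS_total = -56.81 + 120.4 = 63.6 J/K, positive as the second law requires.

ΔS_total = 63.6 J/K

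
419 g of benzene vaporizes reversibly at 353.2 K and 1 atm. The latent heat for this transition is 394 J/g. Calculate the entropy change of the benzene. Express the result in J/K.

Heat absorbed by the substance: Q = mL = 419 × 394 = 165086 J.
At constant T, ΔS = Q_rev/T = 165086 / 353.2 = 467 J/K.

ΔS = 467 J/K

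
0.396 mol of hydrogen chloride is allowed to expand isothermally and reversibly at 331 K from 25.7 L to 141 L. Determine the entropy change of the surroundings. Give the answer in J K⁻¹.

For an isothermal ideal gas ΔS_gas = nR ln(V₂/V₁) = 0.396 × 8.314 × ln(141/25.7) = 5.6 J/K.
The process is reversible, so ΔS_surr = −ΔS_gas = -5.6 J/K and ΔS_universe = 0.

ΔS_surr = -5.6 J/K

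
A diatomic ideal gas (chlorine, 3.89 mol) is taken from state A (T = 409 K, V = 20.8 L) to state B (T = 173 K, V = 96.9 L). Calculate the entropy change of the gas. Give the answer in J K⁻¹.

ΔS = -19.8 J/K

Entropy is a state function: ΔS = nC_V ln(T₂/T₁) + nR ln(V₂/V₁), with C_V = 5R/2 = 20.79 J mol⁻¹ K⁻¹ for a diatomic ideal gas.
ΔS = 3.89 × [20.79 × ln(173/409) + 8.314 × ln(96.9/20.8)] = -19.8 J/K.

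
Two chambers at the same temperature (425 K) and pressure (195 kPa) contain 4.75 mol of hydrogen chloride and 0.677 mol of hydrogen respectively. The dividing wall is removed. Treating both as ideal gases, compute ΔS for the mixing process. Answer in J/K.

Mole fractions: x_A = 4.75/5.43 = 0.875, x_B = 0.125.
ΔS_mix = −R(n_A ln x_A + n_B ln x_B) = −8.314 × (4.75 ln 0.875 + 0.677 ln 0.125) = 17 J/K.

ΔS_mix = 17 J/K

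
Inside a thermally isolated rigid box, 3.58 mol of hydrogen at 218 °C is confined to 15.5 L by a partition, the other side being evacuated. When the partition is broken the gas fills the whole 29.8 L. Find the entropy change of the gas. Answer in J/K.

For an ideal gas in free expansion Q = 0 and W = 0, so T is unchanged.
Entropy is a state function; using a reversible isothermal path, ΔS_gas = nR ln(V₂/V₁) = 3.58 × 8.314 × ln(29.8/15.5) = 19.5 J/K.

ΔS_gas = 19.5 J/K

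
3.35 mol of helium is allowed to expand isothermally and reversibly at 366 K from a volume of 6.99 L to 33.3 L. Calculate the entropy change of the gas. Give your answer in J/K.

ΔS_gas = 43.5 J/K

For an isothermal ideal gas ΔS_gas = nR ln(V₂/V₁) = 3.35 × 8.314 × ln(33.3/6.99) = 43.5 J/K.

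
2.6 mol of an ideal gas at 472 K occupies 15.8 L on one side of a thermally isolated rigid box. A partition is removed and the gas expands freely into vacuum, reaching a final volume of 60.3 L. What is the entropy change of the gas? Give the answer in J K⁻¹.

For an ideal gas in free expansion Q = 0 and W = 0, so T is unchanged.
Entropy is a state function; using a reversible isothermal path, ΔS_gas = nR ln(V₂/V₁) = 2.6 × 8.314 × ln(60.3/15.8) = 29 J/K.

ΔS_gas = 29 J/K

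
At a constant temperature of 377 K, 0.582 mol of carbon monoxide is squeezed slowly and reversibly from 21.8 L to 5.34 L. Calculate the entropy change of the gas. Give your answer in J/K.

For an isothermal ideal gas ΔS_gas = nR ln(V₂/V₁) = 0.582 × 8.314 × ln(5.34/21.8) = -6.81 J/K.

ΔS_gas = -6.81 J/K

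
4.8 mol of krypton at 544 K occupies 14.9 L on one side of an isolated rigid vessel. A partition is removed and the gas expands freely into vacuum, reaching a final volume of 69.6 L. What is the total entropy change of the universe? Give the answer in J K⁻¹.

No heat is exchanged and no work is done, so the ideal-gas temperature stays constant.
Entropy is a state function; using a reversible isothermal path, ΔS_gas = nR ln(V₂/V₁) = 4.8 × 8.314 × ln(69.6/14.9) = 61.5 J/K.
The insulated surroundings exchange no heat, so ΔS_surr = 0 and ΔS_universe = ΔS_gas.

ΔS_universe = 61.5 J/K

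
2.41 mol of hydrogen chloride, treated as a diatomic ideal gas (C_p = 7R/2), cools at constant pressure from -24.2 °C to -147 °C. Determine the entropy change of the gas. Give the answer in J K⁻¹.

In kelvin: T₁ = 248.95 K, T₂ = 126.15 K. At constant pressure, ΔS = nC_p ln(T₂/T₁) with C_p = 7R/2 = 29.1 J mol⁻¹ K⁻¹.
ΔS = 2.41 × 29.1 × ln(126.15/248.95) = -47.7 J/K.

ΔS = -47.7 J/K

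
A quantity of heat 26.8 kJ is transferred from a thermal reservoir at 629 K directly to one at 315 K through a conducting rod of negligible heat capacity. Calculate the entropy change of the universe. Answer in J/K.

ΔS_total = 42.5 J/K

ΔS_hot = −Q/T_H = −26800/629 = -42.61 J/K and ΔS_cold = +Q/T_C = 26800/315 = 85.08 J/K.
ΔS_total = -42.61 + 85.08 = 42.5 J/K, positive as the second law requires.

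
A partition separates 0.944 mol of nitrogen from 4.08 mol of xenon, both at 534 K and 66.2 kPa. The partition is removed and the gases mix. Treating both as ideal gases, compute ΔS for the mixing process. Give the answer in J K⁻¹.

ΔS_mix = 20.2 J/K

Mole fractions: x_A = 0.944/5.02 = 0.188, x_B = 0.812.
ΔS_mix = −R(n_A ln x_A + n_B ln x_B) = −8.314 × (0.944 ln 0.188 + 4.08 ln 0.812) = 20.2 J/K.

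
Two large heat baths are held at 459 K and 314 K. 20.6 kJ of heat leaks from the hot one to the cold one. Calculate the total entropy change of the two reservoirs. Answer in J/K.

ΔS_hot = −Q/T_H = −20600/459 = -44.88 J/K and ΔS_cold = +Q/T_C = 20600/314 = 65.61 J/K.
ΔS_total = -44.88 + 65.61 = 20.7 J/K, positive as the second law requires.

ΔS_total = 20.7 J/K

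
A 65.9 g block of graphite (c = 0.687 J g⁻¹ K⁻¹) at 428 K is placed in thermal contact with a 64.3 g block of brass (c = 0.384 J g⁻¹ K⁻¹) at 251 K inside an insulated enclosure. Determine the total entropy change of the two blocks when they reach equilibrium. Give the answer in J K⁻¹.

Energy balance: T_f = (m₁c₁T₁ + m₂c₂T₂)/(m₁c₁ + m₂c₂) = 365.53 K.
ΔS₁ = m₁c₁ ln(T_f/T₁) = 45.2733 × ln(365.53/428) = -7.142 J/K.
ΔS₂ = m₂c₂ ln(T_f/T₂) = 24.6912 × ln(365.53/251) = 9.282 J/K.
ΔS_total = -7.142 + 9.282 = 2.14 J/K.

ΔS_total = 2.14 J/K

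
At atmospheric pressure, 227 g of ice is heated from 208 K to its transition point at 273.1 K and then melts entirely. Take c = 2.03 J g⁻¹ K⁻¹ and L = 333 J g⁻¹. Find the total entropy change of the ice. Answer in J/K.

ΔS = 402 J/K

Warming step: ΔS₁ = m c ln(T_tr/T_i) = 227 × 2.03 × ln(273.1/208) = 125.5 J/K.
Phase change: ΔS₂ = +mL/T_tr = 227 × 333 / 273.1 = 276.8 J/K.
ΔS_total = (125.5) + (276.8) = 402 J/K.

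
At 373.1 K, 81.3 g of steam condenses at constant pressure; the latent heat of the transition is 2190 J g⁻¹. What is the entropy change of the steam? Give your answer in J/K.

ΔS = -477 J/K

Heat released by the substance: Q = −mL = −81.3 × 2190 = −178047 J.
At constant T, ΔS = Q_rev/T = −178047 / 373.1 = -477 J/K.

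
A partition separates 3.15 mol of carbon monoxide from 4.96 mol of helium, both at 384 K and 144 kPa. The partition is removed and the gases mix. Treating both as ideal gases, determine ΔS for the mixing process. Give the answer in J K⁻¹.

Mole fractions: x_A = 3.15/8.11 = 0.388, x_B = 0.612.
ΔS_mix = −R(n_A ln x_A + n_B ln x_B) = −8.314 × (3.15 ln 0.388 + 4.96 ln 0.612) = 45 J/K.

ΔS_mix = 45 J/K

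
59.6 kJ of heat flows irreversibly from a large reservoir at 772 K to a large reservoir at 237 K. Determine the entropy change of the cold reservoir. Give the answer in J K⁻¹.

ΔS_cold = 251 J/K

The cold reservoir gains heat Q, so ΔS_cold = +Q/T_C = 59600/237 = 251 J/K.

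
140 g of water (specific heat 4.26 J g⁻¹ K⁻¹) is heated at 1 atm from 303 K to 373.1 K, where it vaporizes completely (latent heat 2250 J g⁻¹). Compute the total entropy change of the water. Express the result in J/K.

Warming step: ΔS₁ = m c ln(T_tr/T_i) = 140 × 4.26 × ln(373.1/303) = 124.1 J/K.
Phase change: ΔS₂ = +mL/T_tr = 140 × 2250 / 373.1 = 844.3 J/K.
ΔS_total = (124.1) + (844.3) = 968 J/K.

ΔS = 968 J/K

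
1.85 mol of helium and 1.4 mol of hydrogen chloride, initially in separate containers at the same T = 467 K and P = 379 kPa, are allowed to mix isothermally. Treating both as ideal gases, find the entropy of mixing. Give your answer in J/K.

Mole fractions: x_A = 1.85/3.25 = 0.569, x_B = 0.431.
ΔS_mix = −R(n_A ln x_A + n_B ln x_B) = −8.314 × (1.85 ln 0.569 + 1.4 ln 0.431) = 18.5 J/K.

ΔS_mix = 18.5 J/K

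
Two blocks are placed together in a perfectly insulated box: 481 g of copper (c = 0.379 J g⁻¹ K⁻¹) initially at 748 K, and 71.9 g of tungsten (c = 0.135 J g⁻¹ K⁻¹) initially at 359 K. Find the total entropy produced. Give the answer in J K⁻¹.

Energy balance: T_f = (m₁c₁T₁ + m₂c₂T₂)/(m₁c₁ + m₂c₂) = 728.33 K.
ΔS₁ = m₁c₁ ln(T_f/T₁) = 182.299 × ln(728.33/748) = -4.857 J/K.
ΔS₂ = m₂c₂ ln(T_f/T₂) = 9.7065 × ln(728.33/359) = 6.867 J/K.
ΔS_total = -4.857 + 6.867 = 2.01 J/K.

ΔS_total = 2.01 J/K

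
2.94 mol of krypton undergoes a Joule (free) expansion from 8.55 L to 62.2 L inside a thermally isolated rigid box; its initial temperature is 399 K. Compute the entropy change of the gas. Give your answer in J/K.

ΔS_gas = 48.5 J/K

No heat is exchanged and no work is done, so the ideal-gas temperature stays constant.
Entropy is a state function; using a reversible isothermal path, ΔS_gas = nR ln(V₂/V₁) = 2.94 × 8.314 × ln(62.2/8.55) = 48.5 J/K.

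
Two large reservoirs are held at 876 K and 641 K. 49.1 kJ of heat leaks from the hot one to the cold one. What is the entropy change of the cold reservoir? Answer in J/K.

The cold reservoir gains heat Q, so ΔS_cold = +Q/T_C = 49100/641 = 76.6 J/K.

ΔS_cold = 76.6 J/K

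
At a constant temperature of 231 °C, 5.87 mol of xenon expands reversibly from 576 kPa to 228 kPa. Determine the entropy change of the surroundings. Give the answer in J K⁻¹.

ΔS_surr = -45.2 J/K

For an isothermal ideal gas ΔS_gas = nR ln(P₁/P₂) = 5.87 × 8.314 × ln(576/228) = 45.2 J/K.
The process is reversible, so ΔS_surr = −ΔS_gas = -45.2 J/K and ΔS_universe = 0.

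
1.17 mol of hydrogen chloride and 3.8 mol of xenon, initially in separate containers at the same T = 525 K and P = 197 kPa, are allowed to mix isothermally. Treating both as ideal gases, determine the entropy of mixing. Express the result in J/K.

ΔS_mix = 22.6 J/K

Mole fractions: x_A = 1.17/4.97 = 0.235, x_B = 0.765.
ΔS_mix = −R(n_A ln x_A + n_B ln x_B) = −8.314 × (1.17 ln 0.235 + 3.8 ln 0.765) = 22.6 J/K.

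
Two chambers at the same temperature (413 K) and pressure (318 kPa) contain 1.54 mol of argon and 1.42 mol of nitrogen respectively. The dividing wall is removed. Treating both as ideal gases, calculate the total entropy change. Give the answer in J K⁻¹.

ΔS_mix = 17 J/K

Mole fractions: x_A = 1.54/2.96 = 0.52, x_B = 0.48.
ΔS_mix = −R(n_A ln x_A + n_B ln x_B) = −8.314 × (1.54 ln 0.52 + 1.42 ln 0.48) = 17 J/K.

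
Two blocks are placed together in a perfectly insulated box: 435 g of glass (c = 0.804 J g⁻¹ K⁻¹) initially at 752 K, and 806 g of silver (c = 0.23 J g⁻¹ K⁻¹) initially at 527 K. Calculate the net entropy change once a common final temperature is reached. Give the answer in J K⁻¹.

ΔS_total = 7.35 J/K

Energy balance: T_f = (m₁c₁T₁ + m₂c₂T₂)/(m₁c₁ + m₂c₂) = 674.05 K.
ΔS₁ = m₁c₁ ln(T_f/T₁) = 349.74 × ln(674.05/752) = -38.27 J/K.
ΔS₂ = m₂c₂ ln(T_f/T₂) = 185.38 × ln(674.05/527) = 45.62 J/K.
ΔS_total = -38.27 + 45.62 = 7.35 J/K.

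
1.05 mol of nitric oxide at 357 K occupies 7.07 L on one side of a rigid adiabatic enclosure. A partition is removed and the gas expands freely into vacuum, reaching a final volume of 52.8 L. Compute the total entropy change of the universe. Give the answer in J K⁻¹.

No heat is exchanged and no work is done, so the ideal-gas temperature stays constant.
Entropy is a state function; using a reversible isothermal path, ΔS_gas = nR ln(V₂/V₁) = 1.05 × 8.314 × ln(52.8/7.07) = 17.6 J/K.
The insulated surroundings exchange no heat, so ΔS_surr = 0 and ΔS_universe = ΔS_gas.

ΔS_universe = 17.6 J/K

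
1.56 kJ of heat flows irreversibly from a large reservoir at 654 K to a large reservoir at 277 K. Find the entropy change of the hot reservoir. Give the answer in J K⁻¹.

ΔS_hot = -2.39 J/K

The hot reservoir loses heat Q, so ΔS_hot = −Q/T_H = −1560/654 = -2.39 J/K.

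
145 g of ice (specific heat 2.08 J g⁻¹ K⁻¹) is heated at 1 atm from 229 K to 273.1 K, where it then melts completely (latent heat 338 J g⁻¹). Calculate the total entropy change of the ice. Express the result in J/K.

Warming step: ΔS₁ = m c ln(T_tr/T_i) = 145 × 2.08 × ln(273.1/229) = 53.12 J/K.
Phase change: ΔS₂ = +mL/T_tr = 145 × 338 / 273.1 = 179.5 J/K.
ΔS_total = (53.12) + (179.5) = 233 J/K.

ΔS = 233 J/K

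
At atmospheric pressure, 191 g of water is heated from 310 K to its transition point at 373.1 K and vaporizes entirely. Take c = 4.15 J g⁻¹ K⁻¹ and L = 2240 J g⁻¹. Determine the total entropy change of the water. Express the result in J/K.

Warming step: ΔS₁ = m c ln(T_tr/T_i) = 191 × 4.15 × ln(373.1/310) = 146.9 J/K.
Phase change: ΔS₂ = +mL/T_tr = 191 × 2240 / 373.1 = 1147 J/K.
ΔS_total = (146.9) + (1147) = 1290 J/K.

ΔS = 1290 J/K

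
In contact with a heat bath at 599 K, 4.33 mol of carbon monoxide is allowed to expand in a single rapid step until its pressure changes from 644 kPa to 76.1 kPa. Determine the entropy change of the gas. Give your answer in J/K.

ΔS_gas = 76.9 J/K

Entropy is a state function, so ΔS_gas depends only on the end states.
For an isothermal ideal gas ΔS_gas = nR ln(P₁/P₂) = 4.33 × 8.314 × ln(644/76.1) = 76.9 J/K.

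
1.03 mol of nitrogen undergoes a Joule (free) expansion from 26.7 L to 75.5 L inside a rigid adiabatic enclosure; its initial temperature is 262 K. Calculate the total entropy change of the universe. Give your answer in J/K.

For an ideal gas in free expansion Q = 0 and W = 0, so T is unchanged.
Entropy is a state function; using a reversible isothermal path, ΔS_gas = nR ln(V₂/V₁) = 1.03 × 8.314 × ln(75.5/26.7) = 8.9 J/K.
The insulated surroundings exchange no heat, so ΔS_surr = 0 and ΔS_universe = ΔS_gas.

ΔS_universe = 8.9 J/K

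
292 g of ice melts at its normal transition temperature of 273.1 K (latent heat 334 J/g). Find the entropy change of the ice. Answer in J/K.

Heat absorbed by the substance: Q = mL = 292 × 334 = 97528 J.
At constant T, ΔS = Q_rev/T = 97528 / 273.1 = 357 J/K.

ΔS = 357 J/K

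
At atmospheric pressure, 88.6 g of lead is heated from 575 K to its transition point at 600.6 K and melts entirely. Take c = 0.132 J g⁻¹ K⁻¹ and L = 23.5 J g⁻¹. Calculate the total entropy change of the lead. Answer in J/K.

ΔS = 3.98 J/K

Warming step: ΔS₁ = m c ln(T_tr/T_i) = 88.6 × 0.132 × ln(600.6/575) = 0.5094 J/K.
Phase change: ΔS₂ = +mL/T_tr = 88.6 × 23.5 / 600.6 = 3.467 J/K.
ΔS_total = (0.5094) + (3.467) = 3.98 J/K.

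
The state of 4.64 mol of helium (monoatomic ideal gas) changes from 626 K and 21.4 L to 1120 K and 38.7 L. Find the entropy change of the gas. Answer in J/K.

Entropy is a state function: ΔS = nC_V ln(T₂/T₁) + nR ln(V₂/V₁), with C_V = 3R/2 = 12.47 J mol⁻¹ K⁻¹ for a monoatomic ideal gas.
ΔS = 4.64 × [12.47 × ln(1120/626) + 8.314 × ln(38.7/21.4)] = 56.5 J/K.

ΔS = 56.5 J/K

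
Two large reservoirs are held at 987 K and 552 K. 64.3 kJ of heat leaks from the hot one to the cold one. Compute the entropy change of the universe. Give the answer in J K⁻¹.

ΔS_hot = −Q/T_H = −64300/987 = -65.15 J/K and ΔS_cold = +Q/T_C = 64300/552 = 116.5 J/K.
ΔS_total = -65.15 + 116.5 = 51.3 J/K, positive as the second law requires.

ΔS_total = 51.3 J/K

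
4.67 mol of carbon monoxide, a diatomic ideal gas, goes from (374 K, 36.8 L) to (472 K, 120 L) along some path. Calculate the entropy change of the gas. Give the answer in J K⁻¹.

Entropy is a state function: ΔS = nC_V ln(T₂/T₁) + nR ln(V₂/V₁), with C_V = 5R/2 = 20.79 J mol⁻¹ K⁻¹ for a diatomic ideal gas.
ΔS = 4.67 × [20.79 × ln(472/374) + 8.314 × ln(120/36.8)] = 68.5 J/K.

ΔS = 68.5 J/K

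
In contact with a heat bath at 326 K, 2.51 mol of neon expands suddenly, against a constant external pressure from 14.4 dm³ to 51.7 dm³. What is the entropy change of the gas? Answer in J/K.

Entropy is a state function, so ΔS_gas depends only on the end states.
For an isothermal ideal gas ΔS_gas = nR ln(V₂/V₁) = 2.51 × 8.314 × ln(51.7/14.4) = 26.7 J/K.

ΔS_gas = 26.7 J/K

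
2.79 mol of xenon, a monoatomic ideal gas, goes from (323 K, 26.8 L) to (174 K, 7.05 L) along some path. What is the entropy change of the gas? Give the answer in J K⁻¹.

ΔS = -52.5 J/K

Entropy is a state function: ΔS = nC_V ln(T₂/T₁) + nR ln(V₂/V₁), with C_V = 3R/2 = 12.47 J mol⁻¹ K⁻¹ for a monoatomic ideal gas.
ΔS = 2.79 × [12.47 × ln(174/323) + 8.314 × ln(7.05/26.8)] = -52.5 J/K.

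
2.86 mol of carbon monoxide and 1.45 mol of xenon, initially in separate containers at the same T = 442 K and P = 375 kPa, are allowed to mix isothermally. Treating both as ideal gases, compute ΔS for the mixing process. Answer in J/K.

Mole fractions: x_A = 2.86/4.31 = 0.664, x_B = 0.336.
ΔS_mix = −R(n_A ln x_A + n_B ln x_B) = −8.314 × (2.86 ln 0.664 + 1.45 ln 0.336) = 22.9 J/K.

ΔS_mix = 22.9 J/K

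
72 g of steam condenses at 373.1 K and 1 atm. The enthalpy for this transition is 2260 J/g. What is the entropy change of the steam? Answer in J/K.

ΔS = -436 J/K

Heat released by the substance: Q = −mL = −72 × 2260 = −162720 J.
At constant T, ΔS = Q_rev/T = −162720 / 373.1 = -436 J/K.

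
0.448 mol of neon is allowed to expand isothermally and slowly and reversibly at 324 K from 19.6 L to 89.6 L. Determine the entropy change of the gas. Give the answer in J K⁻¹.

For an isothermal ideal gas ΔS_gas = nR ln(V₂/V₁) = 0.448 × 8.314 × ln(89.6/19.6) = 5.66 J/K.

ΔS_gas = 5.66 J/K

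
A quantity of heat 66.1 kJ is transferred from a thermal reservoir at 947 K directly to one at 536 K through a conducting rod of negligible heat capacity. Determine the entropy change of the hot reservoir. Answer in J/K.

The hot reservoir loses heat Q, so ΔS_hot = −Q/T_H = −66100/947 = -69.8 J/K.

ΔS_hot = -69.8 J/K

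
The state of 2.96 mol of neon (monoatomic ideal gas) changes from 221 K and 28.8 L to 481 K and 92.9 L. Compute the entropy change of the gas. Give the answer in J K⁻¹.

ΔS = 57.5 J/K

Entropy is a state function: ΔS = nC_V ln(T₂/T₁) + nR ln(V₂/V₁), with C_V = 3R/2 = 12.47 J mol⁻¹ K⁻¹ for a monoatomic ideal gas.
ΔS = 2.96 × [12.47 × ln(481/221) + 8.314 × ln(92.9/28.8)] = 57.5 J/K.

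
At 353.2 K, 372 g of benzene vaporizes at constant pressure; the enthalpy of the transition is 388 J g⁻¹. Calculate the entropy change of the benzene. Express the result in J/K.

Heat absorbed by the substance: Q = mL = 372 × 388 = 144336 J.
At constant T, ΔS = Q_rev/T = 144336 / 353.2 = 409 J/K.

ΔS = 409 J/K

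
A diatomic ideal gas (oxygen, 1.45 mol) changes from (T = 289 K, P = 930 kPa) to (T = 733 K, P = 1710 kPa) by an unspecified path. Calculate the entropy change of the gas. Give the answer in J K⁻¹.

ΔS = nC_p ln(T₂/T₁) − nR ln(P₂/P₁), with C_p = 7R/2 = 29.1 J mol⁻¹ K⁻¹ for a diatomic ideal gas.
ΔS = 1.45 × [29.1 × ln(733/289) − 8.314 × ln(1710/930)] = 31.9 J/K.

ΔS = 31.9 J/K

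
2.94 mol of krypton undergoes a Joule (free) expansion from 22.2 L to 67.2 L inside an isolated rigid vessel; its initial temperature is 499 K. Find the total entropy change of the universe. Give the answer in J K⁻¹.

No heat is exchanged and no work is done, so the ideal-gas temperature stays constant.
Entropy is a state function; using a reversible isothermal path, ΔS_gas = nR ln(V₂/V₁) = 2.94 × 8.314 × ln(67.2/22.2) = 27.1 J/K.
The insulated surroundings exchange no heat, so ΔS_surr = 0 and ΔS_universe = ΔS_gas.

ΔS_universe = 27.1 J/K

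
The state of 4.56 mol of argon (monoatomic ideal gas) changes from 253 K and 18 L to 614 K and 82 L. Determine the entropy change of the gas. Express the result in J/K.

ΔS = 108 J/K

Entropy is a state function: ΔS = nC_V ln(T₂/T₁) + nR ln(V₂/V₁), with C_V = 3R/2 = 12.47 J mol⁻¹ K⁻¹ for a monoatomic ideal gas.
ΔS = 4.56 × [12.47 × ln(614/253) + 8.314 × ln(82/18)] = 108 J/K.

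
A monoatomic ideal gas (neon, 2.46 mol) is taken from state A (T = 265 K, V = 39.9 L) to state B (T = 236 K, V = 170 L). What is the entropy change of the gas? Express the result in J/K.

Entropy is a state function: ΔS = nC_V ln(T₂/T₁) + nR ln(V₂/V₁), with C_V = 3R/2 = 12.47 J mol⁻¹ K⁻¹ for a monoatomic ideal gas.
ΔS = 2.46 × [12.47 × ln(236/265) + 8.314 × ln(170/39.9)] = 26.1 J/K.

ΔS = 26.1 J/K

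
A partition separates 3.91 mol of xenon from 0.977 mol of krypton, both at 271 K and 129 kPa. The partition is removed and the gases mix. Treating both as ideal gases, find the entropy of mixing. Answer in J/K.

ΔS_mix = 20.3 J/K

Mole fractions: x_A = 3.91/4.89 = 0.8, x_B = 0.2.
ΔS_mix = −R(n_A ln x_A + n_B ln x_B) = −8.314 × (3.91 ln 0.8 + 0.977 ln 0.2) = 20.3 J/K.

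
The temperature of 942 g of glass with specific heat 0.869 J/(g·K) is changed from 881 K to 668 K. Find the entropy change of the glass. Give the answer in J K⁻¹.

ΔS = ∫dQ_rev/T = m c ln(T₂/T₁) = 942 × 0.869 × ln(668/881) = -227 J/K.

ΔS = -227 J/K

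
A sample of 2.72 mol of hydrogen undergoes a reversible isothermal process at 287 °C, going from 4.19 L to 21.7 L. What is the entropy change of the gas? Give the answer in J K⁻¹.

ΔS_gas = 37.2 J/K

For an isothermal ideal gas ΔS_gas = nR ln(V₂/V₁) = 2.72 × 8.314 × ln(21.7/4.19) = 37.2 J/K.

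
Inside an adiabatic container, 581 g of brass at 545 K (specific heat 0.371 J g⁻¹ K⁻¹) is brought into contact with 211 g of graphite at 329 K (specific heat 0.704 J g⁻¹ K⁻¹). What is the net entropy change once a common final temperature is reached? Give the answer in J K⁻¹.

Energy balance: T_f = (m₁c₁T₁ + m₂c₂T₂)/(m₁c₁ + m₂c₂) = 456.88 K.
ΔS₁ = m₁c₁ ln(T_f/T₁) = 215.551 × ln(456.88/545) = -38.02 J/K.
ΔS₂ = m₂c₂ ln(T_f/T₂) = 148.544 × ln(456.88/329) = 48.78 J/K.
ΔS_total = -38.02 + 48.78 = 10.8 J/K.

ΔS_total = 10.8 J/K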